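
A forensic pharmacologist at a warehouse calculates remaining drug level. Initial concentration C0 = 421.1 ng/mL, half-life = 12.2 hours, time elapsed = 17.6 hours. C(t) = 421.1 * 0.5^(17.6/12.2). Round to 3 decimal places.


Drug concentration decay:
Number of half-lives = t / t_half = 17.6 / 12.2 = 1.442623
Decay factor = 0.5^1.442623 = 0.36789781
C(t) = 421.1 * 0.36789781 = 154.922 ng/mL

154.922


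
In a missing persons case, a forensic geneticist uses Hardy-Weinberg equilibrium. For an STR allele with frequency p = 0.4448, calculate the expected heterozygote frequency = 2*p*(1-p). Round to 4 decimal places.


Hardy-Weinberg heterozygote frequency:
q = 1 - p = 1 - 0.4448 = 0.5552
2pq = 2 * 0.4448 * 0.5552 = 0.4939

0.4939


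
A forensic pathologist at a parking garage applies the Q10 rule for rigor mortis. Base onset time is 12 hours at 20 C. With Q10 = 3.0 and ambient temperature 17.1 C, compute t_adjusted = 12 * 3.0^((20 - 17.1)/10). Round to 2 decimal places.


Rigor mortis time adjustment:
Exponent = (T_ref - T_actual) / 10 = (20 - 17.1) / 10 = 0.29
Q10 factor = 3.0^0.29 = 1.3752
t_adjusted = 12 * 1.3752 = 16.50 hours

16.50


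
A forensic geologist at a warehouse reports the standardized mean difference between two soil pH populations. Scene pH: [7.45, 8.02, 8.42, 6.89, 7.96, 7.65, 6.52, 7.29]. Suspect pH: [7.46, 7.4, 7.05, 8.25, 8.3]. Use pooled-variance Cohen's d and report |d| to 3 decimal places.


Pooled-variance Cohen's d for soil pH comparison:
Scene mean = 60.2 / 8 = 7.525
Suspect mean = 38.46 / 5 = 7.692
Scene sample variance s_s^2 = 0.389286
Suspect sample variance s_c^2 = 0.30807
Pooled variance = ((n_s-1)*s_s^2 + (n_c-1)*s_c^2) / (n_s + n_c - 2) = 0.359753
Pooled SD = sqrt(0.359753) = 0.599794
Mean difference = -0.167
|d| = |-0.167| / 0.599794 = 0.278

0.278


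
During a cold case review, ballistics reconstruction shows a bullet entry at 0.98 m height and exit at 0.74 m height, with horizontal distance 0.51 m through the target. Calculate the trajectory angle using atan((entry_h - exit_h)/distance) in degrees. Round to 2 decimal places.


Bullet trajectory angle:
Height difference = 0.98 - 0.74 = 0.24 m
angle = atan(0.24 / 0.51)
angle = atan(0.470588)
angle = 25.20 degrees

25.20


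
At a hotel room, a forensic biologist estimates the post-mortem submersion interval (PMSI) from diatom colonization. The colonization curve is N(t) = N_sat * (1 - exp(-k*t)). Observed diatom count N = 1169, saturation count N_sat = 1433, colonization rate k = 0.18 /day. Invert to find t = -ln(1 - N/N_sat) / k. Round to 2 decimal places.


PMSI from diatom colonization curve:
N / N_sat = 1169 / 1433 = 0.815771
1 - N/N_sat = 0.184229
ln(1 - N/N_sat) = -1.691576
t = -ln(1 - N/N_sat) / k = -(-1.691576) / 0.18 = 9.40 days

9.40


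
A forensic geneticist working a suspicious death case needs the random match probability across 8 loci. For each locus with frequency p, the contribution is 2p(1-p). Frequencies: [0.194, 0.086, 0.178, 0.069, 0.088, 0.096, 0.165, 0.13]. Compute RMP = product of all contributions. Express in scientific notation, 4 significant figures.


Computing RMP for 8 loci:
Locus 1: 2 * 0.194 * 0.806 = 0.312728
Locus 2: 2 * 0.086 * 0.914 = 0.157208
Locus 3: 2 * 0.178 * 0.822 = 0.292632
Locus 4: 2 * 0.069 * 0.931 = 0.128478
Locus 5: 2 * 0.088 * 0.912 = 0.160512
Locus 6: 2 * 0.096 * 0.904 = 0.173568
Locus 7: 2 * 0.165 * 0.835 = 0.27555
Locus 8: 2 * 0.13 * 0.87 = 0.2262
RMP = 3.210e-06

3.210e-06


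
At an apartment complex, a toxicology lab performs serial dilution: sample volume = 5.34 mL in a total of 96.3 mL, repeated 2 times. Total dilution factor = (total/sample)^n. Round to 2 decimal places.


Dilution factor calculation:
Single dilution = V_total / V_sample = 96.3 / 5.34 ≈ 18.033708
Number of dilutions = 2
Total DF = (96.3 / 5.34)^2 (full precision, rounded at the end) = 325.21

325.21


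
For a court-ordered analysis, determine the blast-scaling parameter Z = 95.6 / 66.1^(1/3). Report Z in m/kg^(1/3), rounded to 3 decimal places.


Scaled distance calculation:
W^(1/3) = 66.1^(1/3) = 4.04328
Z = R / W^(1/3) = 95.6 / 4.04328
Z = 23.644 m/kg^(1/3)

23.644


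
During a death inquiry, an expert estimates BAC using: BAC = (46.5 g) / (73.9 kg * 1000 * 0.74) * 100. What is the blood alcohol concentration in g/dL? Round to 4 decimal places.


Applying the Widmark formula:
BAC = (dose_g / (body_wt * 1000 * r)) * 100
Denominator = 73.9 * 1000 * 0.74 = 54686
BAC = (46.5 / 54686) * 100
BAC = 0.0850 g/dL

0.0850


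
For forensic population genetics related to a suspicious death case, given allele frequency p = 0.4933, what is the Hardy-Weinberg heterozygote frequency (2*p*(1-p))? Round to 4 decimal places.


Hardy-Weinberg heterozygote frequency:
q = 1 - p = 1 - 0.4933 = 0.5067
2pq = 2 * 0.4933 * 0.5067 = 0.4999

0.4999


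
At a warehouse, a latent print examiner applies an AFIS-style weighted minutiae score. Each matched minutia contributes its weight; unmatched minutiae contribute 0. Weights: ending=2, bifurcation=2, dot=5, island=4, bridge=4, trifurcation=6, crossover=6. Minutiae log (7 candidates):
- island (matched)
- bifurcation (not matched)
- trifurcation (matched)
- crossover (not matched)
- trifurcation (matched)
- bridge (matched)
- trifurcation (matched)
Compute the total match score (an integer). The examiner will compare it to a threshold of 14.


Weighted minutiae match score:
  island: matched, +4 (running total 4)
  bifurcation: not matched, +0
  trifurcation: matched, +6 (running total 10)
  crossover: not matched, +0
  trifurcation: matched, +6 (running total 16)
  bridge: matched, +4 (running total 20)
  trifurcation: matched, +6 (running total 26)
Total score = 26
Threshold = 14; verdict = identification

26


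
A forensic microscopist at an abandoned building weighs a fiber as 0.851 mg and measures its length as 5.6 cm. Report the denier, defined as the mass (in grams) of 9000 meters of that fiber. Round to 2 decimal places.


Denier calculation:
Mass in grams = 0.851 mg / 1000 = 0.000851 g
Length in meters = 5.6 cm / 100 = 0.056 m
Linear density = mass / length = 0.000851 / 0.056 = 0.01519643 g/m
Denier = (g/m) * 9000 = 0.01519643 * 9000 = 136.77

136.77


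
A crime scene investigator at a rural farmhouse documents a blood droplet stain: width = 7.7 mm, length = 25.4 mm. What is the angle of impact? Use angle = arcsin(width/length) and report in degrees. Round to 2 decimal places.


Blood spatter impact angle calculation:
width / length = 7.7 / 25.4 = 0.30315
angle = arcsin(0.30315)
angle = 17.65 degrees

17.65


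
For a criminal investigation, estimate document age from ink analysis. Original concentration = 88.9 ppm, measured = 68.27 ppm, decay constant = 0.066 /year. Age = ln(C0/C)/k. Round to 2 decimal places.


Document age estimation:
C0/C = 88.9 / 68.27 = 1.302183
ln(C0/C) = 0.264042
t = 0.264042 / 0.066 = 4.00 years

4.00


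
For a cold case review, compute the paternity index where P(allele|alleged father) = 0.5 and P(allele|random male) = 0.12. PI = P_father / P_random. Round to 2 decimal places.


Paternity Index calculation:
PI = P(allele|father) / P(allele|random)
PI = 0.5 / 0.12
PI = 4.17

4.17


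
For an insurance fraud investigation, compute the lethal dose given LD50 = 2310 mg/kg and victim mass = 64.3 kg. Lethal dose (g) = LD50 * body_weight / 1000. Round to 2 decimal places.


Lethal dose calculation:
Lethal dose = LD50 * body_weight / 1000
= 2310 * 64.3 / 1000
= 148533 / 1000
= 148.53 g

148.53


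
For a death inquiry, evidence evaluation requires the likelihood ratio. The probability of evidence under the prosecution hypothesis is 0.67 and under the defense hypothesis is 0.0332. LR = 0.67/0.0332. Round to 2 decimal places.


Likelihood ratio calculation:
LR = P(E|Hp) / P(E|Hd)
LR = 0.67 / 0.0332
LR = 20.18

20.18


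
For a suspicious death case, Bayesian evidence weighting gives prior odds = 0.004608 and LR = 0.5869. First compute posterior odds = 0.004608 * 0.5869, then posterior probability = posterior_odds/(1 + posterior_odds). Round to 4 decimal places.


Bayesian evidence evaluation:
Posterior odds = prior_odds * LR = 0.004608 * 0.5869 = 0.002704435
Posterior probability = posterior_odds / (1 + posterior_odds)
= 0.002704435 / (1 + 0.002704435)
= 0.002704435 / 1.002704435
= 0.0027

0.0027


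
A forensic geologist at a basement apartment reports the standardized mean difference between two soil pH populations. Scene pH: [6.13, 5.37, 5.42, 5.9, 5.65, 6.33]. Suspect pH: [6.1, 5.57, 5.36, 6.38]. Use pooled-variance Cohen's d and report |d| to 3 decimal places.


Pooled-variance Cohen's d for soil pH comparison:
Scene mean = 34.8 / 6 = 5.8
Suspect mean = 23.41 / 4 = 5.8525
Scene sample variance s_s^2 = 0.15032
Suspect sample variance s_c^2 = 0.220625
Pooled variance = ((n_s-1)*s_s^2 + (n_c-1)*s_c^2) / (n_s + n_c - 2) = 0.176684
Pooled SD = sqrt(0.176684) = 0.420338
Mean difference = -0.0525
|d| = |-0.0525| / 0.420338 = 0.125

0.125


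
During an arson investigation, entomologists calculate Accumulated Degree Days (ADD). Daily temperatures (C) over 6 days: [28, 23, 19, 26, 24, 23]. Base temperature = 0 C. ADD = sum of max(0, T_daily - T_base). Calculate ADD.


Computing ADD day by day:
Day 1: max(0, 28 - 0) = 28
Day 2: max(0, 23 - 0) = 23
Day 3: max(0, 19 - 0) = 19
Day 4: max(0, 26 - 0) = 26
Day 5: max(0, 24 - 0) = 24
Day 6: max(0, 23 - 0) = 23
Total ADD = 143

143


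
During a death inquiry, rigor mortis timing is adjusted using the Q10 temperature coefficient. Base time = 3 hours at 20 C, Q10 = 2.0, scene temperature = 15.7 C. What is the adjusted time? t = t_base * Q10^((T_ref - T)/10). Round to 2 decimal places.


Rigor mortis time adjustment:
Exponent = (T_ref - T_actual) / 10 = (20 - 15.7) / 10 = 0.43
Q10 factor = 2.0^0.43 = 1.34723
t_adjusted = 3 * 1.34723 = 4.04 hours

4.04


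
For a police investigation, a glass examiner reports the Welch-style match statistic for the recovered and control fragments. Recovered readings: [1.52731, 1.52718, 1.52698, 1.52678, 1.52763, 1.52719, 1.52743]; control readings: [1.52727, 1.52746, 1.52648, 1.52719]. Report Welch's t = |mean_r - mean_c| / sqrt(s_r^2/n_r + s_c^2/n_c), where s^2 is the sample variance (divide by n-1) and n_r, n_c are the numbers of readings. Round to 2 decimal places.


Welch's t-criterion for glass RI comparison:
Recovered mean = sum / n_r = 10.6905 / 7 = 1.5272143
Control mean = sum / n_c = 6.1084 / 4 = 1.5271
Recovered sample variance s_r^2 = 7.89619e-08
Control sample variance s_c^2 = 1.83667e-07
Welch SE (unpooled) = sqrt(s_r^2/n_r + s_c^2/n_c) = sqrt(1.12803e-08 + 4.59167e-08) = sqrt(5.7197e-08) = 0.000239159
|mean_r - mean_c| = 0.000114286
t = 0.000114286 / 0.000239159 = 0.48

0.48


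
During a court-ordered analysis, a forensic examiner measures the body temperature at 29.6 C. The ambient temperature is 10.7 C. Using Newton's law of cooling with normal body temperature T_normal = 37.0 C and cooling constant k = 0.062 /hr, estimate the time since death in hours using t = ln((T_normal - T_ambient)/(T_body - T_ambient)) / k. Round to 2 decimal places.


Using Newton's law of cooling:
t = ln((T_normal - T_ambient) / (T_body - T_ambient)) / k
T_normal - T_ambient = 26.3
T_body - T_ambient = 18.9
Ratio = 1.391534
ln(ratio) = 0.330407
t = 0.330407 / 0.062 = 5.33 hours

5.33


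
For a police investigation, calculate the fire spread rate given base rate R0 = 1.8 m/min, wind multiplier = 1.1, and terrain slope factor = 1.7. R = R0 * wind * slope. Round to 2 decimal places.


Fire spread rate calculation:
R = R0 * wind_factor * slope_factor
= 1.8 * 1.1 * 1.7
= 1.98 * 1.7
= 3.37 m/min

3.37


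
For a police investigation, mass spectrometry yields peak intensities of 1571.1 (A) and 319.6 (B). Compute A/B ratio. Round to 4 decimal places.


Spectral peak ratio:
Peak A = 1571.1 counts
Peak B = 319.6 counts
Ratio = 1571.1 / 319.6 = 4.9158

4.9158


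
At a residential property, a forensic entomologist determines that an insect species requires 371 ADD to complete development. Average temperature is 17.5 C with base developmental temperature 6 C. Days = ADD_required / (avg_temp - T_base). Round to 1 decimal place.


Insect development time:
Effective temperature = avg_temp - T_base = 17.5 - 6 = 11.5 C
Days = ADD / effective_temp = 371 / 11.5 = 32.3 days

32.3


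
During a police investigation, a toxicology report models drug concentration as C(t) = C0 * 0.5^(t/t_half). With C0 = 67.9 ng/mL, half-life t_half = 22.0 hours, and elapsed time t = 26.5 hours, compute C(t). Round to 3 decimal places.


Drug concentration decay:
Number of half-lives = t / t_half = 26.5 / 22.0 = 1.204545
Decay factor = 0.5^1.204545 = 0.43390617
C(t) = 67.9 * 0.43390617 = 29.462 ng/mL

29.462


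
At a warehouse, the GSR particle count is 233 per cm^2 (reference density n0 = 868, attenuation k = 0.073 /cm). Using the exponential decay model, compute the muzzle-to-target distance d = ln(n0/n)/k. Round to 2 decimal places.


GSR distance calculation:
n0/n = 868 / 233 = 3.725322
ln(n0/n) = 1.315153
d = 1.315153 / 0.073 = 18.02 cm

18.02


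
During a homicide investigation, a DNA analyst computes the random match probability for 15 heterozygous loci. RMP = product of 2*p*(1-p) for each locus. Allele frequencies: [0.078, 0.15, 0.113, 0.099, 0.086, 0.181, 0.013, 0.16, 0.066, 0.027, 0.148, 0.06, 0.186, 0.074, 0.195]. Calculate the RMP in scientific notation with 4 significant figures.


Computing RMP for 15 loci:
Locus 1: 2 * 0.078 * 0.922 = 0.143832
Locus 2: 2 * 0.15 * 0.85 = 0.255
Locus 3: 2 * 0.113 * 0.887 = 0.200462
Locus 4: 2 * 0.099 * 0.901 = 0.178398
Locus 5: 2 * 0.086 * 0.914 = 0.157208
Locus 6: 2 * 0.181 * 0.819 = 0.296478
Locus 7: 2 * 0.013 * 0.987 = 0.025662
Locus 8: 2 * 0.16 * 0.84 = 0.2688
Locus 9: 2 * 0.066 * 0.934 = 0.123288
Locus 10: 2 * 0.027 * 0.973 = 0.052542
Locus 11: 2 * 0.148 * 0.852 = 0.252192
Locus 12: 2 * 0.06 * 0.94 = 0.1128
Locus 13: 2 * 0.186 * 0.814 = 0.302808
Locus 14: 2 * 0.074 * 0.926 = 0.137048
Locus 15: 2 * 0.195 * 0.805 = 0.31395
RMP = 1.012e-12

1.012e-12


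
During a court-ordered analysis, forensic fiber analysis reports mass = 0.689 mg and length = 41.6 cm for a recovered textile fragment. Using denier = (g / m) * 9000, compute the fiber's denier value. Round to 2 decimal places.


Denier calculation:
Mass in grams = 0.689 mg / 1000 = 0.000689 g
Length in meters = 41.6 cm / 100 = 0.416 m
Linear density = mass / length = 0.000689 / 0.416 = 0.00165625 g/m
Denier = (g/m) * 9000 = 0.00165625 * 9000 = 14.91

14.91


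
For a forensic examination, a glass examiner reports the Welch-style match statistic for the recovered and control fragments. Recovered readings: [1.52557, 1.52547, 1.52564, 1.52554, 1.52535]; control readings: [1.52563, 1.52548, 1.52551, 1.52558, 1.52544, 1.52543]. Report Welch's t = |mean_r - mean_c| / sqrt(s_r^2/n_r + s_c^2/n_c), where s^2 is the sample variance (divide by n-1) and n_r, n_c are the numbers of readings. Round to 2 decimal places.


Welch's t-criterion for glass RI comparison:
Recovered mean = sum / n_r = 7.62757 / 5 = 1.525514
Control mean = sum / n_c = 9.15307 / 6 = 1.5255117
Recovered sample variance s_r^2 = 1.213e-08
Control sample variance s_c^2 = 6.29667e-09
Welch SE (unpooled) = sqrt(s_r^2/n_r + s_c^2/n_c) = sqrt(2.426e-09 + 1.04944e-09) = sqrt(3.47544e-09) = 5.89529e-05
|mean_r - mean_c| = 2.33333e-06
t = 2.33333e-06 / 5.89529e-05 = 0.04

0.04


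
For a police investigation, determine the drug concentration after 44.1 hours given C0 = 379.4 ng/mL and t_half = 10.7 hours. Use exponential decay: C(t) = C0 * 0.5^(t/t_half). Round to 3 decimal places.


Drug concentration decay:
Number of half-lives = t / t_half = 44.1 / 10.7 = 4.121495
Decay factor = 0.5^4.121495 = 0.05745216
C(t) = 379.4 * 0.05745216 = 21.797 ng/mL

21.797


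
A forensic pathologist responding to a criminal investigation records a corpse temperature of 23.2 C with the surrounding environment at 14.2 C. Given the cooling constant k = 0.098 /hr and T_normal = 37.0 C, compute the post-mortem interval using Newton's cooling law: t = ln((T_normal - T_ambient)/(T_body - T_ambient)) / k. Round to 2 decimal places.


Using Newton's law of cooling:
t = ln((T_normal - T_ambient) / (T_body - T_ambient)) / k
T_normal - T_ambient = 22.8
T_body - T_ambient = 9.0
Ratio = 2.533333
ln(ratio) = 0.929536
t = 0.929536 / 0.098 = 9.49 hours

9.49


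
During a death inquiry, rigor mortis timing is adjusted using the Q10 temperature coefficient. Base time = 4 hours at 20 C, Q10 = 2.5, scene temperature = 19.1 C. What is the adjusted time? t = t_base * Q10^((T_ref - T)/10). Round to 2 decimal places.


Rigor mortis time adjustment:
Exponent = (T_ref - T_actual) / 10 = (20 - 19.1) / 10 = 0.09
Q10 factor = 2.5^0.09 = 1.08596
t_adjusted = 4 * 1.08596 = 4.34 hours

4.34


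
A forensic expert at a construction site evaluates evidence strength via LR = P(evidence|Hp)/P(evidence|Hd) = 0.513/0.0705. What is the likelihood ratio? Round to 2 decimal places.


Likelihood ratio calculation:
LR = P(E|Hp) / P(E|Hd)
LR = 0.513 / 0.0705
LR = 7.28

7.28


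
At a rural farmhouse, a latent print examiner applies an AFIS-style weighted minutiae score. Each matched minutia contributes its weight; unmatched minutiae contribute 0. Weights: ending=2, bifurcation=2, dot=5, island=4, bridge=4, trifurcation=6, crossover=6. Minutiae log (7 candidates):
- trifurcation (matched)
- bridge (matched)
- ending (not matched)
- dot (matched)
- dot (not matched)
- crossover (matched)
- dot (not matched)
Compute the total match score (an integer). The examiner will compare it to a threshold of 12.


Weighted minutiae match score:
  trifurcation: matched, +6 (running total 6)
  bridge: matched, +4 (running total 10)
  ending: not matched, +0
  dot: matched, +5 (running total 15)
  dot: not matched, +0
  crossover: matched, +6 (running total 21)
  dot: not matched, +0
Total score = 21
Threshold = 12; verdict = identification

21


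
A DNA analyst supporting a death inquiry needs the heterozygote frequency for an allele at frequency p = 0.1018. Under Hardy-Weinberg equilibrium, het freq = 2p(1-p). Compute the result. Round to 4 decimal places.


Hardy-Weinberg heterozygote frequency:
q = 1 - p = 1 - 0.1018 = 0.8982
2pq = 2 * 0.1018 * 0.8982 = 0.1829

0.1829


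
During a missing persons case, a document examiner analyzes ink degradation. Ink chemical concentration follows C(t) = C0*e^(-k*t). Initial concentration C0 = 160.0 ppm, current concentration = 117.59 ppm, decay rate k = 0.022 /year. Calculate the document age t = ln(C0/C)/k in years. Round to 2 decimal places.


Document age estimation:
C0/C = 160.0 / 117.59 = 1.36066
ln(C0/C) = 0.30797
t = 0.30797 / 0.022 = 14.00 years

14.00


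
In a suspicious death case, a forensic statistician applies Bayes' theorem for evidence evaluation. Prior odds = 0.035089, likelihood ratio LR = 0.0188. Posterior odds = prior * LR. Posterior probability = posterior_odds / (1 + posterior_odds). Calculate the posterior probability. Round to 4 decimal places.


Bayesian evidence evaluation:
Posterior odds = prior_odds * LR = 0.035089 * 0.0188 = 0.0006596732
Posterior probability = posterior_odds / (1 + posterior_odds)
= 0.0006596732 / (1 + 0.0006596732)
= 0.0006596732 / 1.0006596732
= 0.0007

0.0007


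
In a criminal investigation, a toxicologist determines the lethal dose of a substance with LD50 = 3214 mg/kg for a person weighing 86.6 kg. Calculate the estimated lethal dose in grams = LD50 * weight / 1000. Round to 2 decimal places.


Lethal dose calculation:
Lethal dose = LD50 * body_weight / 1000
= 3214 * 86.6 / 1000
= 278332.4 / 1000
= 278.33 g

278.33


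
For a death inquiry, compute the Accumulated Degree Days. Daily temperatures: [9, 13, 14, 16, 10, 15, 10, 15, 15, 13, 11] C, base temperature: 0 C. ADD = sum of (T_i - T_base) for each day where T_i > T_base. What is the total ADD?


Computing ADD day by day:
Day 1: max(0, 9 - 0) = 9
Day 2: max(0, 13 - 0) = 13
Day 3: max(0, 14 - 0) = 14
Day 4: max(0, 16 - 0) = 16
Day 5: max(0, 10 - 0) = 10
Day 6: max(0, 15 - 0) = 15
Day 7: max(0, 10 - 0) = 10
Day 8: max(0, 15 - 0) = 15
Day 9: max(0, 15 - 0) = 15
Day 10: max(0, 13 - 0) = 13
Day 11: max(0, 11 - 0) = 11
Total ADD = 141

141


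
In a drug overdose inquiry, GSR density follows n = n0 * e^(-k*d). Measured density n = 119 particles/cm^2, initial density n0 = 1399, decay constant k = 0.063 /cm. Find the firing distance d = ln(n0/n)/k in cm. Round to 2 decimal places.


GSR distance calculation:
n0/n = 1399 / 119 = 11.756303
ln(n0/n) = 2.46439
d = 2.46439 / 0.063 = 39.12 cm

39.12


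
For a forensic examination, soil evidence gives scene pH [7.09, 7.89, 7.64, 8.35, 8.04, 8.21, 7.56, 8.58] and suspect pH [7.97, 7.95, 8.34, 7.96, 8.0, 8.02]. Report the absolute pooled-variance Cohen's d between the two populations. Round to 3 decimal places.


Pooled-variance Cohen's d for soil pH comparison:
Scene mean = 63.36 / 8 = 7.92
Suspect mean = 48.24 / 6 = 8.04
Scene sample variance s_s^2 = 0.230971
Suspect sample variance s_c^2 = 0.02228
Pooled variance = ((n_s-1)*s_s^2 + (n_c-1)*s_c^2) / (n_s + n_c - 2) = 0.144017
Pooled SD = sqrt(0.144017) = 0.379496
Mean difference = -0.12
|d| = |-0.12| / 0.379496 = 0.316

0.316


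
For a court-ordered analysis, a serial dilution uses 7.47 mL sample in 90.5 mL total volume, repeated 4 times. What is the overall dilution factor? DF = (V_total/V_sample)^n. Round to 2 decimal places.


Dilution factor calculation:
Single dilution = V_total / V_sample = 90.5 / 7.47 ≈ 12.115127
Number of dilutions = 4
Total DF = (90.5 / 7.47)^4 (full precision, rounded at the end) = 21543.28

21543.28


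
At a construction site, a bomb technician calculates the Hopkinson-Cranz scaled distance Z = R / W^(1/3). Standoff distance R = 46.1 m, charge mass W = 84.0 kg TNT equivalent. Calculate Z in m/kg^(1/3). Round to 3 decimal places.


Scaled distance calculation:
W^(1/3) = 84.0^(1/3) = 4.379519
Z = R / W^(1/3) = 46.1 / 4.379519
Z = 10.526 m/kg^(1/3)

10.526


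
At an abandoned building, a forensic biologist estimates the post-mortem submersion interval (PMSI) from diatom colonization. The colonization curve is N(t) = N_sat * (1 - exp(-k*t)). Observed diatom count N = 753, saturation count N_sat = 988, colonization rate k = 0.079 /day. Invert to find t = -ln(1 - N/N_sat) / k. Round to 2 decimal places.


PMSI from diatom colonization curve:
N / N_sat = 753 / 988 = 0.762146
1 - N/N_sat = 0.237854
ln(1 - N/N_sat) = -1.436098
t = -ln(1 - N/N_sat) / k = -(-1.436098) / 0.079 = 18.18 days

18.18


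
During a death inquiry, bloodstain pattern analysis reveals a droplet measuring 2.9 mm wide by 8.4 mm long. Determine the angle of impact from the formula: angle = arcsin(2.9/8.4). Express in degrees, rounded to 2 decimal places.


Blood spatter impact angle calculation:
width / length = 2.9 / 8.4 = 0.345238
angle = arcsin(0.345238)
angle = 20.20 degrees

20.20


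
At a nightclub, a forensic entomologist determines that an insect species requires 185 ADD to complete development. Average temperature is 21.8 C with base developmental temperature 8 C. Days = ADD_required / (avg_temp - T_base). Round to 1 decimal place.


Insect development time:
Effective temperature = avg_temp - T_base = 21.8 - 8 = 13.8 C
Days = ADD / effective_temp = 185 / 13.8 = 13.4 days

13.4


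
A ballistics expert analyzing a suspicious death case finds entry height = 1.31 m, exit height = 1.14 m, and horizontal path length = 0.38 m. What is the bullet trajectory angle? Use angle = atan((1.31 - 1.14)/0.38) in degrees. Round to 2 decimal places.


Bullet trajectory angle:
Height difference = 1.31 - 1.14 = 0.17 m
angle = atan(0.17 / 0.38)
angle = atan(0.447368)
angle = 24.10 degrees

24.10


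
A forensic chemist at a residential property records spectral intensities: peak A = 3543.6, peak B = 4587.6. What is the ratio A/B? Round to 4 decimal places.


Spectral peak ratio:
Peak A = 3543.6 counts
Peak B = 4587.6 counts
Ratio = 3543.6 / 4587.6 = 0.7724

0.7724


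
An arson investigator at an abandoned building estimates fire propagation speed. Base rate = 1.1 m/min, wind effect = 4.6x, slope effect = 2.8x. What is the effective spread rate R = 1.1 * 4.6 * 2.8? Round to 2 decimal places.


Fire spread rate calculation:
R = R0 * wind_factor * slope_factor
= 1.1 * 4.6 * 2.8
= 5.06 * 2.8
= 14.17 m/min

14.17


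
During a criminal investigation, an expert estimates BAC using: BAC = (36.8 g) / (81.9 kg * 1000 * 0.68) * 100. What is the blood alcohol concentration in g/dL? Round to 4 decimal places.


Applying the Widmark formula:
BAC = (dose_g / (body_wt * 1000 * r)) * 100
Denominator = 81.9 * 1000 * 0.68 = 55692
BAC = (36.8 / 55692) * 100
BAC = 0.0661 g/dL

0.0661


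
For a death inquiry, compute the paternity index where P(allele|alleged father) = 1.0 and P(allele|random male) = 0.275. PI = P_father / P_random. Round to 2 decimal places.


Paternity Index calculation:
PI = P(allele|father) / P(allele|random)
PI = 1.0 / 0.275
PI = 3.64

3.64


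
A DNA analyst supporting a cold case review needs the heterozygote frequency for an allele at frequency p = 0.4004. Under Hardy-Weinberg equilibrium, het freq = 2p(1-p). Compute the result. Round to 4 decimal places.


Hardy-Weinberg heterozygote frequency:
q = 1 - p = 1 - 0.4004 = 0.5996
2pq = 2 * 0.4004 * 0.5996 = 0.4802

0.4802


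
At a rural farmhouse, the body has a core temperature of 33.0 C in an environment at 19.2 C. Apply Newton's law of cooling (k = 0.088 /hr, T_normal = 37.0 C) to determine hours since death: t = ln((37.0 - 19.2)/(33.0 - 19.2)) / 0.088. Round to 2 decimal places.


Using Newton's law of cooling:
t = ln((T_normal - T_ambient) / (T_body - T_ambient)) / k
T_normal - T_ambient = 17.8
T_body - T_ambient = 13.8
Ratio = 1.289855
ln(ratio) = 0.25453
t = 0.25453 / 0.088 = 2.89 hours

2.89


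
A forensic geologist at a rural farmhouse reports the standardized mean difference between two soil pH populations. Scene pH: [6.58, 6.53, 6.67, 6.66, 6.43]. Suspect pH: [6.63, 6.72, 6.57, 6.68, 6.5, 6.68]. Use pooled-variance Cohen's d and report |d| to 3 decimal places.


Pooled-variance Cohen's d for soil pH comparison:
Scene mean = 32.87 / 5 = 6.574
Suspect mean = 39.78 / 6 = 6.63
Scene sample variance s_s^2 = 0.00983
Suspect sample variance s_c^2 = 0.00672
Pooled variance = ((n_s-1)*s_s^2 + (n_c-1)*s_c^2) / (n_s + n_c - 2) = 0.008102
Pooled SD = sqrt(0.008102) = 0.090011
Mean difference = -0.056
|d| = |-0.056| / 0.090011 = 0.622

0.622


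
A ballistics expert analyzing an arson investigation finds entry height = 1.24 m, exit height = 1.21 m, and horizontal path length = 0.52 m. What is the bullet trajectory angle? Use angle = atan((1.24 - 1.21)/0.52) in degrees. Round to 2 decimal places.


Bullet trajectory angle:
Height difference = 1.24 - 1.21 = 0.03 m
angle = atan(0.03 / 0.52)
angle = atan(0.057692)
angle = 3.30 degrees

3.30


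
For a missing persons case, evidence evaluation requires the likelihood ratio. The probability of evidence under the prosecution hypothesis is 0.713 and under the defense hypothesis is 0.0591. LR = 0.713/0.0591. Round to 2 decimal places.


Likelihood ratio calculation:
LR = P(E|Hp) / P(E|Hd)
LR = 0.713 / 0.0591
LR = 12.06

12.06


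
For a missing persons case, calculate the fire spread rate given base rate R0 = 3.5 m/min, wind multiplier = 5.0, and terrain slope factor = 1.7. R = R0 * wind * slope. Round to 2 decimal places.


Fire spread rate calculation:
R = R0 * wind_factor * slope_factor
= 3.5 * 5.0 * 1.7
= 17.5 * 1.7
= 29.75 m/min

29.75


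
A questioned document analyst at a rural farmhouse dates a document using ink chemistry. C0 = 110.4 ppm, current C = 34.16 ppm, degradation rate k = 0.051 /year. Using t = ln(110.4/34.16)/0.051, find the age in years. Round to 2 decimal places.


Document age estimation:
C0/C = 110.4 / 34.16 = 3.23185
ln(C0/C) = 1.173055
t = 1.173055 / 0.051 = 23.00 years

23.00


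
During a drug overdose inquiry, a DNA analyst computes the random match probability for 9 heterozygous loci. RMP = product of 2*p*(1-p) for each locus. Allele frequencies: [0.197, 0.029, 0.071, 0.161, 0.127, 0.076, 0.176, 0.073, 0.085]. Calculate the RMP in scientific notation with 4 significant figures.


Computing RMP for 9 loci:
Locus 1: 2 * 0.197 * 0.803 = 0.316382
Locus 2: 2 * 0.029 * 0.971 = 0.056318
Locus 3: 2 * 0.071 * 0.929 = 0.131918
Locus 4: 2 * 0.161 * 0.839 = 0.270158
Locus 5: 2 * 0.127 * 0.873 = 0.221742
Locus 6: 2 * 0.076 * 0.924 = 0.140448
Locus 7: 2 * 0.176 * 0.824 = 0.290048
Locus 8: 2 * 0.073 * 0.927 = 0.135342
Locus 9: 2 * 0.085 * 0.915 = 0.15555
RMP = 1.208e-07

1.208e-07


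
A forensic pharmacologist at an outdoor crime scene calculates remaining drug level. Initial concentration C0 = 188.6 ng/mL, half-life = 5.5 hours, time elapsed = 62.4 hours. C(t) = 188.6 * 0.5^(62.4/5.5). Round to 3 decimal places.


Drug concentration decay:
Number of half-lives = t / t_half = 62.4 / 5.5 = 11.345455
Decay factor = 0.5^11.345455 = 0.00038431
C(t) = 188.6 * 0.00038431 = 0.072 ng/mL

0.072


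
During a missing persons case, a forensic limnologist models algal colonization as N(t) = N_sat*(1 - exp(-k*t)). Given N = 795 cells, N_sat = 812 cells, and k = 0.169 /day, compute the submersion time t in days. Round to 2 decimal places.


PMSI from diatom colonization curve:
N / N_sat = 795 / 812 = 0.979064
1 - N/N_sat = 0.020936
ln(1 - N/N_sat) = -3.866285
t = -ln(1 - N/N_sat) / k = -(-3.866285) / 0.169 = 22.88 days

22.88


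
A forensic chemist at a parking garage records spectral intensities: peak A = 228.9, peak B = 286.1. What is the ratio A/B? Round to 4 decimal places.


Spectral peak ratio:
Peak A = 228.9 counts
Peak B = 286.1 counts
Ratio = 228.9 / 286.1 = 0.8001

0.8001


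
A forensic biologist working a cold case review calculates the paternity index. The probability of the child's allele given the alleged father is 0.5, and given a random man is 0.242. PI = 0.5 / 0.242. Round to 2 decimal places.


Paternity Index calculation:
PI = P(allele|father) / P(allele|random)
PI = 0.5 / 0.242
PI = 2.07

2.07


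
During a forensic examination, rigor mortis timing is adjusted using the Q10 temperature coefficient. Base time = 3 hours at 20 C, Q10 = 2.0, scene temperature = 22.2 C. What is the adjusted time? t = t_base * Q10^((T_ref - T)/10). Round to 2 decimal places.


Rigor mortis time adjustment:
Exponent = (T_ref - T_actual) / 10 = (20 - 22.2) / 10 = -0.22
Q10 factor = 2.0^-0.22 = 0.85857
t_adjusted = 3 * 0.85857 = 2.58 hours

2.58


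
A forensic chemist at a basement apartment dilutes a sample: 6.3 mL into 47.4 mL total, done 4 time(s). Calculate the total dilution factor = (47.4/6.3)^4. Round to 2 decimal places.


Dilution factor calculation:
Single dilution = V_total / V_sample = 47.4 / 6.3 ≈ 7.52381
Number of dilutions = 4
Total DF = (47.4 / 6.3)^4 (full precision, rounded at the end) = 3204.43

3204.43


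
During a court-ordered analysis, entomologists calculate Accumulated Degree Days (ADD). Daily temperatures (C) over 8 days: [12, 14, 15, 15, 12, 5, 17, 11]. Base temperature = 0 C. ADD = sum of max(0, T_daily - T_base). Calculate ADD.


Computing ADD day by day:
Day 1: max(0, 12 - 0) = 12
Day 2: max(0, 14 - 0) = 14
Day 3: max(0, 15 - 0) = 15
Day 4: max(0, 15 - 0) = 15
Day 5: max(0, 12 - 0) = 12
Day 6: max(0, 5 - 0) = 5
Day 7: max(0, 17 - 0) = 17
Day 8: max(0, 11 - 0) = 11
Total ADD = 101

101


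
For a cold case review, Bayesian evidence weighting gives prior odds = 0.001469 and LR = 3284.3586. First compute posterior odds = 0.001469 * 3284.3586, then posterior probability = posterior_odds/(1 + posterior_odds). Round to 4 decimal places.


Bayesian evidence evaluation:
Posterior odds = prior_odds * LR = 0.001469 * 3284.3586 = 4.824723
Posterior probability = posterior_odds / (1 + posterior_odds)
= 4.824723 / (1 + 4.824723)
= 4.824723 / 5.824723
= 0.8283

0.8283


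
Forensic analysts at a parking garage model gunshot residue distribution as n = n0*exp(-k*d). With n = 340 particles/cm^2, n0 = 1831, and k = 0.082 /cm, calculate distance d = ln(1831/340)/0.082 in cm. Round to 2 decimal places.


GSR distance calculation:
n0/n = 1831 / 340 = 5.385294
ln(n0/n) = 1.683672
d = 1.683672 / 0.082 = 20.53 cm

20.53


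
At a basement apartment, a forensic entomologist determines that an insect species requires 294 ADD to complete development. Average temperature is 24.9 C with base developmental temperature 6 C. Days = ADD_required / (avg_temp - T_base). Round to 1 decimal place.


Insect development time:
Effective temperature = avg_temp - T_base = 24.9 - 6 = 18.9 C
Days = ADD / effective_temp = 294 / 18.9 = 15.6 days

15.6


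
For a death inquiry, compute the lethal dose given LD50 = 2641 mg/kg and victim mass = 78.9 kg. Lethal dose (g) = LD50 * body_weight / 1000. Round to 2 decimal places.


Lethal dose calculation:
Lethal dose = LD50 * body_weight / 1000
= 2641 * 78.9 / 1000
= 208374.9 / 1000
= 208.37 g

208.37


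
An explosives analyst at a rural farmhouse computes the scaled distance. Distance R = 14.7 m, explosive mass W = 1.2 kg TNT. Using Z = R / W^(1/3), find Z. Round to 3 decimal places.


Scaled distance calculation:
W^(1/3) = 1.2^(1/3) = 1.062659
Z = R / W^(1/3) = 14.7 / 1.062659
Z = 13.833 m/kg^(1/3)

13.833


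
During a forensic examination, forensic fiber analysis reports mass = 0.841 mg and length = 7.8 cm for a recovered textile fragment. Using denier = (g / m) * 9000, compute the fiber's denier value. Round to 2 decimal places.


Denier calculation:
Mass in grams = 0.841 mg / 1000 = 0.000841 g
Length in meters = 7.8 cm / 100 = 0.078 m
Linear density = mass / length = 0.000841 / 0.078 = 0.01078205 g/m
Denier = (g/m) * 9000 = 0.01078205 * 9000 = 97.04

97.04


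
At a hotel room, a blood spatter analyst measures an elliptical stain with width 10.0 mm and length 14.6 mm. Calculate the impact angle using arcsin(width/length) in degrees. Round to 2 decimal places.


Blood spatter impact angle calculation:
width / length = 10.0 / 14.6 = 0.684932
angle = arcsin(0.684932)
angle = 43.23 degrees

43.23


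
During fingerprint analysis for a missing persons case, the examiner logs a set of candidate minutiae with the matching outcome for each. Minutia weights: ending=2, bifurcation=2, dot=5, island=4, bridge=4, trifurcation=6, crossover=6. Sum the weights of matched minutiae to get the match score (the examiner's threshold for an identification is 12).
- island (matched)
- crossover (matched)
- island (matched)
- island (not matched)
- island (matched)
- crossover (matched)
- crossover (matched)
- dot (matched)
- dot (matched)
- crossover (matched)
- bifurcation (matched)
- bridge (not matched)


Weighted minutiae match score:
  island: matched, +4 (running total 4)
  crossover: matched, +6 (running total 10)
  island: matched, +4 (running total 14)
  island: not matched, +0
  island: matched, +4 (running total 18)
  crossover: matched, +6 (running total 24)
  crossover: matched, +6 (running total 30)
  dot: matched, +5 (running total 35)
  dot: matched, +5 (running total 40)
  crossover: matched, +6 (running total 46)
  bifurcation: matched, +2 (running total 48)
  bridge: not matched, +0
Total score = 48
Threshold = 12; verdict = identification

48


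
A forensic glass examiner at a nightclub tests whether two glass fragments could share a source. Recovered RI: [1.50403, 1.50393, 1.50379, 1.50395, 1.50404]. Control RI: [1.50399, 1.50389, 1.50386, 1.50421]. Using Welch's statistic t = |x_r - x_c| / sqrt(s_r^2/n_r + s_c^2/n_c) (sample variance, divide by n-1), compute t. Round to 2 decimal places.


Welch's t-criterion for glass RI comparison:
Recovered mean = sum / n_r = 7.51974 / 5 = 1.503948
Control mean = sum / n_c = 6.01595 / 4 = 1.5039875
Recovered sample variance s_r^2 = 1.012e-08
Control sample variance s_c^2 = 2.50917e-08
Welch SE (unpooled) = sqrt(s_r^2/n_r + s_c^2/n_c) = sqrt(2.024e-09 + 6.27292e-09) = sqrt(8.29692e-09) = 9.10874e-05
|mean_r - mean_c| = 3.95e-05
t = 3.95e-05 / 9.10874e-05 = 0.43

0.43


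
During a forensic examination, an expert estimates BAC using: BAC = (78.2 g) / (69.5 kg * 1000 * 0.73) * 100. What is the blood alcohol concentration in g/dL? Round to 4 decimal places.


Applying the Widmark formula:
BAC = (dose_g / (body_wt * 1000 * r)) * 100
Denominator = 69.5 * 1000 * 0.73 = 50735
BAC = (78.2 / 50735) * 100
BAC = 0.1541 g/dL

0.1541


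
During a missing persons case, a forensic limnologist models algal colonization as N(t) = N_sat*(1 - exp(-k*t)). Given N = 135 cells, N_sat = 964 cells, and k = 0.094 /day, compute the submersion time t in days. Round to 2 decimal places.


PMSI from diatom colonization curve:
N / N_sat = 135 / 964 = 0.140041
1 - N/N_sat = 0.859959
ln(1 - N/N_sat) = -0.150871
t = -ln(1 - N/N_sat) / k = -(-0.150871) / 0.094 = 1.61 days

1.61


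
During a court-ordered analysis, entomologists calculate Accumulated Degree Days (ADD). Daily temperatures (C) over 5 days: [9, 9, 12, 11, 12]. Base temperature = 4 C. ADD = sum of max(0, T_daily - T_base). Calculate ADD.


Computing ADD day by day:
Day 1: max(0, 9 - 4) = 5
Day 2: max(0, 9 - 4) = 5
Day 3: max(0, 12 - 4) = 8
Day 4: max(0, 11 - 4) = 7
Day 5: max(0, 12 - 4) = 8
Total ADD = 33

33


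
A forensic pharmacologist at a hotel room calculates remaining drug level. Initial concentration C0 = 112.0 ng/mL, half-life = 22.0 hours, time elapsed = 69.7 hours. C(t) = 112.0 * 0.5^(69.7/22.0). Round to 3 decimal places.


Drug concentration decay:
Number of half-lives = t / t_half = 69.7 / 22.0 = 3.168182
Decay factor = 0.5^3.168182 = 0.11124543
C(t) = 112.0 * 0.11124543 = 12.459 ng/mL

12.459


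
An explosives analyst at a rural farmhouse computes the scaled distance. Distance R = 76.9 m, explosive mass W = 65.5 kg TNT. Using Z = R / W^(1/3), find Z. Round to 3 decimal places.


Scaled distance calculation:
W^(1/3) = 65.5^(1/3) = 4.031009
Z = R / W^(1/3) = 76.9 / 4.031009
Z = 19.077 m/kg^(1/3)

19.077


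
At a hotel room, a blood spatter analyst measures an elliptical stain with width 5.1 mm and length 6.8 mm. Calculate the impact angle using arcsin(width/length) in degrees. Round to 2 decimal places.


Blood spatter impact angle calculation:
width / length = 5.1 / 6.8 = 0.75
angle = arcsin(0.75)
angle = 48.59 degrees

48.59


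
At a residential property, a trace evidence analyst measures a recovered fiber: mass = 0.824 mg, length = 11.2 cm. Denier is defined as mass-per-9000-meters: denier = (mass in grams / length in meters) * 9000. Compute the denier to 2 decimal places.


Denier calculation:
Mass in grams = 0.824 mg / 1000 = 0.000824 g
Length in meters = 11.2 cm / 100 = 0.112 m
Linear density = mass / length = 0.000824 / 0.112 = 0.00735714 g/m
Denier = (g/m) * 9000 = 0.00735714 * 9000 = 66.21

66.21


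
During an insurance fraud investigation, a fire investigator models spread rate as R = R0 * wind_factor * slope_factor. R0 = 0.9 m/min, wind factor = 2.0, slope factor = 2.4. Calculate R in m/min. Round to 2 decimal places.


Fire spread rate calculation:
R = R0 * wind_factor * slope_factor
= 0.9 * 2.0 * 2.4
= 1.8 * 2.4
= 4.32 m/min

4.32


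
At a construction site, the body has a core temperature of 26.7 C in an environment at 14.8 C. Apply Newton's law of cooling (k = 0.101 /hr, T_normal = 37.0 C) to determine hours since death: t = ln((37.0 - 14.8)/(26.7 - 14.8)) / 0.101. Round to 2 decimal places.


Using Newton's law of cooling:
t = ln((T_normal - T_ambient) / (T_body - T_ambient)) / k
T_normal - T_ambient = 22.2
T_body - T_ambient = 11.9
Ratio = 1.865546
ln(ratio) = 0.623554
t = 0.623554 / 0.101 = 6.17 hours

6.17


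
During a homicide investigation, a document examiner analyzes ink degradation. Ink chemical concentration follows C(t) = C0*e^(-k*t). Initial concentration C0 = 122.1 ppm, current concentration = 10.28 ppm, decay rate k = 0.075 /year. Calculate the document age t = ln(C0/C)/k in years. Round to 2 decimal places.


Document age estimation:
C0/C = 122.1 / 10.28 = 11.877432
ln(C0/C) = 2.47464
t = 2.47464 / 0.075 = 33.00 years

33.00
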